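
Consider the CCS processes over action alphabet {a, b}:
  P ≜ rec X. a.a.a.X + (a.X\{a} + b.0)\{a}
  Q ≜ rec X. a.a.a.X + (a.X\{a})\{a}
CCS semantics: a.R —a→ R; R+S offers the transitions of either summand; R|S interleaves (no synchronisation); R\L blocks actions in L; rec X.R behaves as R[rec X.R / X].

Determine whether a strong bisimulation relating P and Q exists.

NO

P's transition system — 4 states:
  m0 = rec X. a.a.a.X + (a.X\{a} + b.0)\{a} ⊢ --a--▸ m1, --b--▸ m2
  m1 = a.a.(rec X. a.a.a.X + (a.X\{a} + b.0)\{a}) ⊢ --a--▸ m3
  m2 = 0\{a} ⊢ (no moves)
  m3 = a.(rec X. a.a.a.X + (a.X\{a} + b.0)\{a}) ⊢ --a--▸ m0
Q's transition system — 3 states:
  n0 = rec X. a.a.a.X + (a.X\{a})\{a} ⊢ --a--▸ n1
  n1 = a.a.(rec X. a.a.a.X + (a.X\{a})\{a}) ⊢ --a--▸ n2
  n2 = a.(rec X. a.a.a.X + (a.X\{a})\{a}) ⊢ --a--▸ n0
Bisimilarity quotient blocks:
  B0 = {m0}
  B1 = {m2}
  B2 = {m1}
  B3 = {m3}
  B4 = {n0, n1, n2}
m0 ∈ B0, n0 ∈ B4 → different blocks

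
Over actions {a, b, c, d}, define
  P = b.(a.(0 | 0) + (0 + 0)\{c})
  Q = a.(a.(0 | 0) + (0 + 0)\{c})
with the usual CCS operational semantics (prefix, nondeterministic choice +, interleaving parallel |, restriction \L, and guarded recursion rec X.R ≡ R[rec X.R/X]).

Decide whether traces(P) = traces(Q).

Reachable graph of P (3 states):
  p0 = b.(a.(0 | 0) + (0 + 0)\{c}) | —b→ p1
  p1 = a.(0 | 0) + (0 + 0)\{c} | —a→ p2
  p2 = 0 | 0 | (no moves)
Reachable graph of Q (3 states):
  q0 = a.(a.(0 | 0) + (0 + 0)\{c}) | —a→ q1
  q1 = a.(0 | 0) + (0 + 0)\{c} | —a→ q2
  q2 = 0 | 0 | (no moves)
Executing b from P (initial set {p0}):
  [1] b ⇒ {p1}
  — P admits the full trace.
Executing b from Q (initial set {q0}):
  [1] b ⇒ ∅ (Q stuck)

trace-distinct — witness ⟨b⟩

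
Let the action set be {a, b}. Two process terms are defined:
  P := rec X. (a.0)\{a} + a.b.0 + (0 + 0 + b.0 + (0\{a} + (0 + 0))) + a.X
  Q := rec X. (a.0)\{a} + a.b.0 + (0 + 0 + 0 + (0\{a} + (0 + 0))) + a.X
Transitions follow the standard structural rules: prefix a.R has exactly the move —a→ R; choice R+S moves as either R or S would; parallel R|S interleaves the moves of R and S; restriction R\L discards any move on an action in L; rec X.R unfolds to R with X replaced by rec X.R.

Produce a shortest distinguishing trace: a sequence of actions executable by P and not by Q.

b

P's transition system — 3 states:
  m0 = rec X. (a.0)\{a} + a.b.0 + (0 + 0 + b.0 + (0\{a} + (0 + 0))) + a.X → -a-> m0, -a-> m1, -b-> m2
  m1 = b.0 → -b-> m2
  m2 = 0 → deadlocked
Q's transition system — 3 states:
  n0 = rec X. (a.0)\{a} + a.b.0 + (0 + 0 + 0 + (0\{a} + (0 + 0))) + a.X → -a-> n0, -a-> n1
  n1 = b.0 → -b-> n2
  n2 = 0 → deadlocked
Trace ⟨b⟩ through P, begin at {m0}:
  step 1 (b): {m2}
  — P admits the full trace.
Trace ⟨b⟩ through Q, begin at {n0}:
  step 1 (b): ∅  — Q cannot continue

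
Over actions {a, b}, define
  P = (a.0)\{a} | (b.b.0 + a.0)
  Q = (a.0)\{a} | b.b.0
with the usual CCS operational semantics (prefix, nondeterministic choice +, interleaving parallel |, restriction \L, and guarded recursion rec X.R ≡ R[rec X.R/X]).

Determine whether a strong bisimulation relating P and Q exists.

Reachable graph of P (3 states):
  u0 = (a.0)\{a} | (b.b.0 + a.0) ⊢ —a→ u1, —b→ u2
  u1 = (a.0)\{a} | 0 ⊢ deadlocked
  u2 = (a.0)\{a} | b.0 ⊢ —b→ u1
Reachable graph of Q (3 states):
  v0 = (a.0)\{a} | b.b.0 ⊢ —b→ v1
  v1 = (a.0)\{a} | b.0 ⊢ —b→ v2
  v2 = (a.0)\{a} | 0 ⊢ deadlocked
Partition-refinement fixed point:
  B0 = {u0}
  B1 = {u1, v2}
  B2 = {u2, v1}
  B3 = {v0}
u0 ∈ B0, v0 ∈ B3 → different blocks

NO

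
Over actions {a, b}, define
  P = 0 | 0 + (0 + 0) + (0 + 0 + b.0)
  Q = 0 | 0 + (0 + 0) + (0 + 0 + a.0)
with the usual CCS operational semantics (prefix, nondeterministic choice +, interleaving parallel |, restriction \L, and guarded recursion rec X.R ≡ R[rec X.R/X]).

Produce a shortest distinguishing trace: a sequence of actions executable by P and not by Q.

P's transition system — 2 states:
  s0 = 0 | 0 + (0 + 0) + (0 + 0 + b.0) ⊢ --b--▸ s1
  s1 = 0 ⊢ ·
Q's transition system — 2 states:
  t0 = 0 | 0 + (0 + 0) + (0 + 0 + a.0) ⊢ --a--▸ t1
  t1 = 0 ⊢ ·
Executing b from P (initial set {s0}):
  [1] b ⇒ {s1}
  — P admits the full trace.
Executing b from Q (initial set {t0}):
  [1] b ⇒ ∅ (Q stuck)

b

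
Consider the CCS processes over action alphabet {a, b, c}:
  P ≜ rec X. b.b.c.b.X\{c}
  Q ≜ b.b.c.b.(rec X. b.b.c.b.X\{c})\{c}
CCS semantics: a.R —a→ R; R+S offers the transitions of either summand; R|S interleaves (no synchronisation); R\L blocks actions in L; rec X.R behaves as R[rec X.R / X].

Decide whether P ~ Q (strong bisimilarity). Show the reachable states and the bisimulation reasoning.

P ~ Q

Reachable graph of P (7 states):
  m0 = rec X. b.b.c.b.X\{c} | --b--▸ m1
  m1 = b.c.b.(rec X. b.b.c.b.X\{c})\{c} | --b--▸ m2
  m2 = c.b.(rec X. b.b.c.b.X\{c})\{c} | --c--▸ m3
  m3 = b.(rec X. b.b.c.b.X\{c})\{c} | --b--▸ m4
  m4 = (rec X. b.b.c.b.X\{c})\{c} | --b--▸ m5
  m5 = (b.c.b.(rec X. b.b.c.b.X\{c})\{c})\{c} | --b--▸ m6
  m6 = (c.b.(rec X. b.b.c.b.X\{c})\{c})\{c} | ∅
Reachable graph of Q (7 states):
  n0 = b.b.c.b.(rec X. b.b.c.b.X\{c})\{c} | --b--▸ n1
  n1 = b.c.b.(rec X. b.b.c.b.X\{c})\{c} | --b--▸ n2
  n2 = c.b.(rec X. b.b.c.b.X\{c})\{c} | --c--▸ n3
  n3 = b.(rec X. b.b.c.b.X\{c})\{c} | --b--▸ n4
  n4 = (rec X. b.b.c.b.X\{c})\{c} | --b--▸ n5
  n5 = (b.c.b.(rec X. b.b.c.b.X\{c})\{c})\{c} | --b--▸ n6
  n6 = (c.b.(rec X. b.b.c.b.X\{c})\{c})\{c} | ∅
Bisimilarity quotient blocks:
  B0 = {m0, n0}
  B1 = {m1, n1}
  B2 = {m2, n2}
  B3 = {m3, n3}
  B4 = {m4, n4}
  B5 = {m5, n5}
  B6 = {m6, n6}
m0 ∈ B0, n0 ∈ B0 → same block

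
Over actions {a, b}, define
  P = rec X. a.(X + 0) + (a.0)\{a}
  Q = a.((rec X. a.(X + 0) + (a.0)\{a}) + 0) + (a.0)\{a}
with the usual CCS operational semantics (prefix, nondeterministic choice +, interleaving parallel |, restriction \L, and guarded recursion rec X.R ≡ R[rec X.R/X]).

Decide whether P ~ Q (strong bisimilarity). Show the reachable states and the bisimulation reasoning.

YES

LTS(P): 2 reachable states
  u0 = rec X. a.(X + 0) + (a.0)\{a} :: -a-> u1
  u1 = (rec X. a.(X + 0) + (a.0)\{a}) + 0 :: -a-> u1
LTS(Q): 2 reachable states
  v0 = a.((rec X. a.(X + 0) + (a.0)\{a}) + 0) + (a.0)\{a} :: -a-> v1
  v1 = (rec X. a.(X + 0) + (a.0)\{a}) + 0 :: -a-> v1
Bisimilarity quotient blocks:
  B0 = {u0, u1, v0, v1}
u0 ∈ B0, v0 ∈ B0 → same block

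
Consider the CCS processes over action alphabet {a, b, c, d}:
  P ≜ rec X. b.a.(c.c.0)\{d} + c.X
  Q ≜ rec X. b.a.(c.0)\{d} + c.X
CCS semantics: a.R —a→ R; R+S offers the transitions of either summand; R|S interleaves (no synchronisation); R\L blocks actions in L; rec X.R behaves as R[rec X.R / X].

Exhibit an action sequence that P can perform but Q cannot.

bacc

P's transition system — 5 states:
  p0 = rec X. b.a.(c.c.0)\{d} + c.X | --b--▸ p1, --c--▸ p0
  p1 = a.(c.c.0)\{d} | --a--▸ p2
  p2 = (c.c.0)\{d} | --c--▸ p3
  p3 = (c.0)\{d} | --c--▸ p4
  p4 = 0\{d} | deadlocked
Q's transition system — 4 states:
  q0 = rec X. b.a.(c.0)\{d} + c.X | --b--▸ q1, --c--▸ q0
  q1 = a.(c.0)\{d} | --a--▸ q2
  q2 = (c.0)\{d} | --c--▸ q3
  q3 = 0\{d} | deadlocked
Run σ = ⟨bacc⟩ on P: start {p0}
  step 1 (b): {p1}
  step 2 (a): {p2}
  step 3 (c): {p3}
  step 4 (c): {p4}
  P completes σ.
Run σ = ⟨bacc⟩ on Q: start {q0}
  step 1 (b): {q1}
  step 2 (a): {q2}
  step 3 (c): {q3}
  step 4 (c): ∅  — Q cannot continue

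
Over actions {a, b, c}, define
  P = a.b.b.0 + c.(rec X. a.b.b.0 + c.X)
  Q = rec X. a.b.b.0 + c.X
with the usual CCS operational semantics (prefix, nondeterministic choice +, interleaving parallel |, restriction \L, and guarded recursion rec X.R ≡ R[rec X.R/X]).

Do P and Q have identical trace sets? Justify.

P's transition system — 5 states:
  s0 = a.b.b.0 + c.(rec X. a.b.b.0 + c.X) has moves ··a··> s1, ··c··> s2
  s1 = b.b.0 has moves ··b··> s3
  s2 = rec X. a.b.b.0 + c.X has moves ··a··> s1, ··c··> s2
  s3 = b.0 has moves ··b··> s4
  s4 = 0 has moves ∅
Q's transition system — 4 states:
  t0 = rec X. a.b.b.0 + c.X has moves ··a··> t1, ··c··> t0
  t1 = b.b.0 has moves ··b··> t2
  t2 = b.0 has moves ··b··> t3
  t3 = 0 has moves ∅
Partition-refinement fixed point:
  B0 = {s0, s2, t0}
  B1 = {s1, t1}
  B2 = {s3, t2}
  B3 = {s4, t3}
s0 ∈ B0, t0 ∈ B0 → same block
Bisimilar ⇒ trace-equivalent.

trace-equivalent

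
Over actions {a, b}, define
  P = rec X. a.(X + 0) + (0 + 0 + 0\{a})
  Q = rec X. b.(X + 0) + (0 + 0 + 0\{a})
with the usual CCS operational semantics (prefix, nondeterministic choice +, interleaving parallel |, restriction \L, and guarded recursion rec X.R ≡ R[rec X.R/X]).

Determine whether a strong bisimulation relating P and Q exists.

LTS(P): 2 reachable states
  m0 = rec X. a.(X + 0) + (0 + 0 + 0\{a}) ⊢ —a→ m1
  m1 = (rec X. a.(X + 0) + (0 + 0 + 0\{a})) + 0 ⊢ —a→ m1
LTS(Q): 2 reachable states
  n0 = rec X. b.(X + 0) + (0 + 0 + 0\{a}) ⊢ —b→ n1
  n1 = (rec X. b.(X + 0) + (0 + 0 + 0\{a})) + 0 ⊢ —b→ n1
Bisimilarity quotient blocks:
  B0 = {m0, m1}
  B1 = {n0, n1}
m0 ∈ B0, n0 ∈ B1 → different blocks

NO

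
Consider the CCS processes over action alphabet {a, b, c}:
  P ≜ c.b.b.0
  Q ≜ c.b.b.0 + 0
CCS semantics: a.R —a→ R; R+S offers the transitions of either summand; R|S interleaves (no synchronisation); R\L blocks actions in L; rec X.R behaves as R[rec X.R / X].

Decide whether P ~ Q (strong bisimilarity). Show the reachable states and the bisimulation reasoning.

Reachable graph of P (4 states):
  u0 = c.b.b.0 ⊢ --c--▸ u1
  u1 = b.b.0 ⊢ --b--▸ u2
  u2 = b.0 ⊢ --b--▸ u3
  u3 = 0 ⊢ deadlocked
Reachable graph of Q (4 states):
  v0 = c.b.b.0 + 0 ⊢ --c--▸ v1
  v1 = b.b.0 ⊢ --b--▸ v2
  v2 = b.0 ⊢ --b--▸ v3
  v3 = 0 ⊢ deadlocked
Partition-refinement fixed point:
  B0 = {u0, v0}
  B1 = {u1, v1}
  B2 = {u2, v2}
  B3 = {u3, v3}
u0 ∈ B0, v0 ∈ B0 → same block

YES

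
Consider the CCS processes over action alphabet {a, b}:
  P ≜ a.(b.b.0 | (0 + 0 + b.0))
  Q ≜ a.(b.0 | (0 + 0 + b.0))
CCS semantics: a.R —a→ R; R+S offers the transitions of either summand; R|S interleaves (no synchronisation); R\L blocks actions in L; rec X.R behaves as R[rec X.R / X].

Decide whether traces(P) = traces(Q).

P's transition system — 7 states:
  p0 = a.(b.b.0 | (0 + 0 + b.0)) ⊢ ··a··> p1
  p1 = b.b.0 | (0 + 0 + b.0) ⊢ ··b··> p2, ··b··> p3
  p2 = b.0 | (0 + 0 + b.0) ⊢ ··b··> p4, ··b··> p5
  p3 = b.b.0 | 0 ⊢ ··b··> p5
  p4 = 0 | (0 + 0 + b.0) ⊢ ··b··> p6
  p5 = b.0 | 0 ⊢ ··b··> p6
  p6 = 0 | 0 ⊢ ·
Q's transition system — 5 states:
  q0 = a.(b.0 | (0 + 0 + b.0)) ⊢ ··a··> q1
  q1 = b.0 | (0 + 0 + b.0) ⊢ ··b··> q2, ··b··> q3
  q2 = 0 | (0 + 0 + b.0) ⊢ ··b··> q4
  q3 = b.0 | 0 ⊢ ··b··> q4
  q4 = 0 | 0 ⊢ ·
Trace ⟨abbb⟩ through P, begin at {p0}:
  step 1 (a): {p1}
  step 2 (b): {p2, p3}
  step 3 (b): {p4, p5}
  step 4 (b): {p6}
  — P admits the full trace.
Trace ⟨abbb⟩ through Q, begin at {q0}:
  step 1 (a): {q1}
  step 2 (b): {q2, q3}
  step 3 (b): {q4}
  step 4 (b): no successor for Q

NO — witness ⟨abbb⟩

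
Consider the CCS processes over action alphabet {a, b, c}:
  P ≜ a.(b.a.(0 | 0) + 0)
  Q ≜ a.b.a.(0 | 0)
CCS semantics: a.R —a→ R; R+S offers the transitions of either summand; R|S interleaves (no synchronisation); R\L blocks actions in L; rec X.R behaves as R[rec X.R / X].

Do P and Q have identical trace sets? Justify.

P's transition system — 4 states:
  u0 = a.(b.a.(0 | 0) + 0) → —a→ u1
  u1 = b.a.(0 | 0) + 0 → —b→ u2
  u2 = a.(0 | 0) → —a→ u3
  u3 = 0 | 0 → ·
Q's transition system — 4 states:
  v0 = a.b.a.(0 | 0) → —a→ v1
  v1 = b.a.(0 | 0) → —b→ v2
  v2 = a.(0 | 0) → —a→ v3
  v3 = 0 | 0 → ·
Bisimilarity quotient blocks:
  B0 = {u0, v0}
  B1 = {u1, v1}
  B2 = {u2, v2}
  B3 = {u3, v3}
u0 ∈ B0, v0 ∈ B0 → same block
Bisimilar ⇒ trace-equivalent.

trace-equivalent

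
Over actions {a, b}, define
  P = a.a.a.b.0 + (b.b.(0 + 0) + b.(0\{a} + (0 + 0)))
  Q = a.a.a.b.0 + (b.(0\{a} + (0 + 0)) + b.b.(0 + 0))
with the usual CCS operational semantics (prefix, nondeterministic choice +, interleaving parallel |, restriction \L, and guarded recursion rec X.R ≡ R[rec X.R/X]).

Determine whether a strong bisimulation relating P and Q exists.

P's transition system — 8 states:
  u0 = a.a.a.b.0 + (b.b.(0 + 0) + b.(0\{a} + (0 + 0))) | =a=> u1, =b=> u2, =b=> u3
  u1 = a.a.b.0 | =a=> u4
  u2 = 0\{a} + (0 + 0) | ·
  u3 = b.(0 + 0) | =b=> u5
  u4 = a.b.0 | =a=> u6
  u5 = 0 + 0 | ·
  u6 = b.0 | =b=> u7
  u7 = 0 | ·
Q's transition system — 8 states:
  v0 = a.a.a.b.0 + (b.(0\{a} + (0 + 0)) + b.b.(0 + 0)) | =a=> v1, =b=> v2, =b=> v3
  v1 = a.a.b.0 | =a=> v4
  v2 = 0\{a} + (0 + 0) | ·
  v3 = b.(0 + 0) | =b=> v5
  v4 = a.b.0 | =a=> v6
  v5 = 0 + 0 | ·
  v6 = b.0 | =b=> v7
  v7 = 0 | ·
Coarsest stable partition (strong bisimilarity classes):
  B0 = {u0, v0}
  B1 = {u3, u6, v3, v6}
  B2 = {u2, u5, u7, v2, v5, v7}
  B3 = {u1, v1}
  B4 = {u4, v4}
u0 ∈ B0, v0 ∈ B0 → same block

YES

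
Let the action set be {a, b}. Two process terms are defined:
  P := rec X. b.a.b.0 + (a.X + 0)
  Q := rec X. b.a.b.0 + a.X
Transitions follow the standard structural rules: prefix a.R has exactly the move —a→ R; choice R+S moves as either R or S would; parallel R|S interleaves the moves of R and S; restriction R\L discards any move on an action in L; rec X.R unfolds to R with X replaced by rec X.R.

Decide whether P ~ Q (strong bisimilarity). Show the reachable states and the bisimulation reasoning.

Reachable graph of P (4 states):
  u0 = rec X. b.a.b.0 + (a.X + 0) has moves -a-> u0, -b-> u1
  u1 = a.b.0 has moves -a-> u2
  u2 = b.0 has moves -b-> u3
  u3 = 0 has moves (no moves)
Reachable graph of Q (4 states):
  v0 = rec X. b.a.b.0 + a.X has moves -a-> v0, -b-> v1
  v1 = a.b.0 has moves -a-> v2
  v2 = b.0 has moves -b-> v3
  v3 = 0 has moves (no moves)
Bisimilarity quotient blocks:
  B0 = {u0, v0}
  B1 = {u1, v1}
  B2 = {u2, v2}
  B3 = {u3, v3}
u0 ∈ B0, v0 ∈ B0 → same block

P ~ Q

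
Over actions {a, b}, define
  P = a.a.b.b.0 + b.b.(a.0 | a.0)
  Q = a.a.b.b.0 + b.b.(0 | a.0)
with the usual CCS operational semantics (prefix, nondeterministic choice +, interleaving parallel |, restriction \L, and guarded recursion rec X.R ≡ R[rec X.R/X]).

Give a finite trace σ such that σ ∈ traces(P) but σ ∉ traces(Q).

Reachable graph of P (10 states):
  u0 = a.a.b.b.0 + b.b.(a.0 | a.0) has moves —a→ u1, —b→ u2
  u1 = a.b.b.0 has moves —a→ u3
  u2 = b.(a.0 | a.0) has moves —b→ u4
  u3 = b.b.0 has moves —b→ u5
  u4 = a.0 | a.0 has moves —a→ u6, —a→ u7
  u5 = b.0 has moves —b→ u8
  u6 = 0 | a.0 has moves —a→ u9
  u7 = a.0 | 0 has moves —a→ u9
  u8 = 0 has moves stopped
  u9 = 0 | 0 has moves stopped
Reachable graph of Q (8 states):
  v0 = a.a.b.b.0 + b.b.(0 | a.0) has moves —a→ v1, —b→ v2
  v1 = a.b.b.0 has moves —a→ v3
  v2 = b.(0 | a.0) has moves —b→ v4
  v3 = b.b.0 has moves —b→ v5
  v4 = 0 | a.0 has moves —a→ v6
  v5 = b.0 has moves —b→ v7
  v6 = 0 | 0 has moves stopped
  v7 = 0 has moves stopped
Run σ = ⟨bbaa⟩ on P: start {u0}
  step 1 (b): {u2}
  step 2 (b): {u4}
  step 3 (a): {u6, u7}
  step 4 (a): {u9}
  ✓ P
Run σ = ⟨bbaa⟩ on Q: start {v0}
  step 1 (b): {v2}
  step 2 (b): {v4}
  step 3 (a): {v6}
  step 4 (a): no successor for Q

bbaa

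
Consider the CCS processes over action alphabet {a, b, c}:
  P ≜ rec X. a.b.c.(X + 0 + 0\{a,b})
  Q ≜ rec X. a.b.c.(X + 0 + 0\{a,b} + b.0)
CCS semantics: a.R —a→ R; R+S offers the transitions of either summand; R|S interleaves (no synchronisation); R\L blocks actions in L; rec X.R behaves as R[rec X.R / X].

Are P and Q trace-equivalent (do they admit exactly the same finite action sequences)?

trace-distinct — witness ⟨abcb⟩

P's transition system — 4 states:
  p0 = rec X. a.b.c.(X + 0 + 0\{a,b}) :: -a-> p1
  p1 = b.c.((rec X. a.b.c.(X + 0 + 0\{a,b})) + 0 + 0\{a,b}) :: -b-> p2
  p2 = c.((rec X. a.b.c.(X + 0 + 0\{a,b})) + 0 + 0\{a,b}) :: -c-> p3
  p3 = (rec X. a.b.c.(X + 0 + 0\{a,b})) + 0 + 0\{a,b} :: -a-> p1
Q's transition system — 5 states:
  q0 = rec X. a.b.c.(X + 0 + 0\{a,b} + b.0) :: -a-> q1
  q1 = b.c.((rec X. a.b.c.(X + 0 + 0\{a,b} + b.0)) + 0 + 0\{a,b} + b.0) :: -b-> q2
  q2 = c.((rec X. a.b.c.(X + 0 + 0\{a,b} + b.0)) + 0 + 0\{a,b} + b.0) :: -c-> q3
  q3 = (rec X. a.b.c.(X + 0 + 0\{a,b} + b.0)) + 0 + 0\{a,b} + b.0 :: -a-> q1, -b-> q4
  q4 = 0 :: ∅
Run σ = ⟨abcb⟩ on Q: start {q0}
  after a @ step 1: {q1}
  after b @ step 2: {q2}
  after c @ step 3: {q3}
  after b @ step 4: {q4}
  Q completes σ.
Run σ = ⟨abcb⟩ on P: start {p0}
  after a @ step 1: {p1}
  after b @ step 2: {p2}
  after c @ step 3: {p3}
  after b @ step 4: ∅ (P stuck)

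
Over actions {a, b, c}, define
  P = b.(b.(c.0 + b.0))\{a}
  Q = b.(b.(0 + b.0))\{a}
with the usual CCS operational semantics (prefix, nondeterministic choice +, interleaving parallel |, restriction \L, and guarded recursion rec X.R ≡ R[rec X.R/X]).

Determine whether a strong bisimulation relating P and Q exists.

LTS(P): 4 reachable states
  m0 = b.(b.(c.0 + b.0))\{a} → —b→ m1
  m1 = (b.(c.0 + b.0))\{a} → —b→ m2
  m2 = (c.0 + b.0)\{a} → —b→ m3, —c→ m3
  m3 = 0\{a} → ·
LTS(Q): 4 reachable states
  n0 = b.(b.(0 + b.0))\{a} → —b→ n1
  n1 = (b.(0 + b.0))\{a} → —b→ n2
  n2 = (0 + b.0)\{a} → —b→ n3
  n3 = 0\{a} → ·
Bisimilarity quotient blocks:
  B0 = {m0}
  B1 = {m1}
  B2 = {m2}
  B3 = {m3, n3}
  B4 = {n0}
  B5 = {n1}
  B6 = {n2}
m0 ∈ B0, n0 ∈ B4 → different blocks

not bisimilar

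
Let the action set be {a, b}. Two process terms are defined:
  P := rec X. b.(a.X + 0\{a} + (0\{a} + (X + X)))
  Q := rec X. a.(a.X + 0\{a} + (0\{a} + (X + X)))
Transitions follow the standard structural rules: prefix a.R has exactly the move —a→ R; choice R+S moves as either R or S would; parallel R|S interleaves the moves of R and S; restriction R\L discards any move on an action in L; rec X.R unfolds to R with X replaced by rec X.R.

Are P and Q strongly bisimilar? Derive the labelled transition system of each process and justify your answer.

not bisimilar

LTS(P): 2 reachable states
  u0 = rec X. b.(a.X + 0\{a} + (0\{a} + (X + X))) → —b→ u1
  u1 = a.(rec X. b.(a.X + 0\{a} + (0\{a} + (X + X)))) + 0\{a} + (0\{a} + ((rec X. b.(a.X + 0\{a} + (0\{a} + (X + X)))) + (rec X. b.(a.X + 0\{a} + (0\{a} + (X + X)))))) → —a→ u0, —b→ u1
LTS(Q): 2 reachable states
  v0 = rec X. a.(a.X + 0\{a} + (0\{a} + (X + X))) → —a→ v1
  v1 = a.(rec X. a.(a.X + 0\{a} + (0\{a} + (X + X)))) + 0\{a} + (0\{a} + ((rec X. a.(a.X + 0\{a} + (0\{a} + (X + X)))) + (rec X. a.(a.X + 0\{a} + (0\{a} + (X + X)))))) → —a→ v0, —a→ v1
Bisimilarity quotient blocks:
  B0 = {u0}
  B1 = {u1}
  B2 = {v0, v1}
u0 ∈ B0, v0 ∈ B2 → different blocks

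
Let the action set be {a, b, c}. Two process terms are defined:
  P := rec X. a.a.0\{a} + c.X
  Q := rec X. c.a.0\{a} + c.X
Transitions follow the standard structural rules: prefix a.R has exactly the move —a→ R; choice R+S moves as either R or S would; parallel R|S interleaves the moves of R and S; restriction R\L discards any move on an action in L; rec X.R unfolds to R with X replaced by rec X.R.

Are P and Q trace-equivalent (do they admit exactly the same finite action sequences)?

LTS(P): 3 reachable states
  u0 = rec X. a.a.0\{a} + c.X ⊢ —a→ u1, —c→ u0
  u1 = a.0\{a} ⊢ —a→ u2
  u2 = 0\{a} ⊢ (no moves)
LTS(Q): 3 reachable states
  v0 = rec X. c.a.0\{a} + c.X ⊢ —c→ v0, —c→ v1
  v1 = a.0\{a} ⊢ —a→ v2
  v2 = 0\{a} ⊢ (no moves)
Executing a from P (initial set {u0}):
  after a @ step 1: {u1}
  ✓ P
Executing a from Q (initial set {v0}):
  after a @ step 1: ∅  — Q cannot continue

NO — witness ⟨a⟩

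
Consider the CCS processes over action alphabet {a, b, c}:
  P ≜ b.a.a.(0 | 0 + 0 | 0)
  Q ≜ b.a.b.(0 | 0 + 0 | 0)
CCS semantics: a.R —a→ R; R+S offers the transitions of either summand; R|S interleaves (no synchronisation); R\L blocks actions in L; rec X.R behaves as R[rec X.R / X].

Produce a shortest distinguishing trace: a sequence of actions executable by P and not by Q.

LTS(P): 4 reachable states
  s0 = b.a.a.(0 | 0 + 0 | 0) has moves ··b··> s1
  s1 = a.a.(0 | 0 + 0 | 0) has moves ··a··> s2
  s2 = a.(0 | 0 + 0 | 0) has moves ··a··> s3
  s3 = 0 | 0 + 0 | 0 has moves ·
LTS(Q): 4 reachable states
  t0 = b.a.b.(0 | 0 + 0 | 0) has moves ··b··> t1
  t1 = a.b.(0 | 0 + 0 | 0) has moves ··a··> t2
  t2 = b.(0 | 0 + 0 | 0) has moves ··b··> t3
  t3 = 0 | 0 + 0 | 0 has moves ·
Trace ⟨baa⟩ through P, begin at {s0}:
  step 1 (b): {s1}
  step 2 (a): {s2}
  step 3 (a): {s3}
  P completes σ.
Trace ⟨baa⟩ through Q, begin at {t0}:
  step 1 (b): {t1}
  step 2 (a): {t2}
  step 3 (a): ∅ (Q stuck)

baa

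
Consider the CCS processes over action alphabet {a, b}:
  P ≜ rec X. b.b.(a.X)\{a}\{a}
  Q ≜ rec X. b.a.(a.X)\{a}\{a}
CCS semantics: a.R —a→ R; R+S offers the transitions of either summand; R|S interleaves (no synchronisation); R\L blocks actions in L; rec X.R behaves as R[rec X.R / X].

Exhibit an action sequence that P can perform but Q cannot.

bb

P's transition system — 3 states:
  m0 = rec X. b.b.(a.X)\{a}\{a} → ··b··> m1
  m1 = b.(a.(rec X. b.b.(a.X)\{a}\{a}))\{a}\{a} → ··b··> m2
  m2 = (a.(rec X. b.b.(a.X)\{a}\{a}))\{a}\{a} → (no moves)
Q's transition system — 3 states:
  n0 = rec X. b.a.(a.X)\{a}\{a} → ··b··> n1
  n1 = a.(a.(rec X. b.a.(a.X)\{a}\{a}))\{a}\{a} → ··a··> n2
  n2 = (a.(rec X. b.a.(a.X)\{a}\{a}))\{a}\{a} → (no moves)
Trace ⟨bb⟩ through P, begin at {m0}:
  step 1 (b): {m1}
  step 2 (b): {m2}
  — P admits the full trace.
Trace ⟨bb⟩ through Q, begin at {n0}:
  step 1 (b): {n1}
  step 2 (b): ∅ (Q stuck)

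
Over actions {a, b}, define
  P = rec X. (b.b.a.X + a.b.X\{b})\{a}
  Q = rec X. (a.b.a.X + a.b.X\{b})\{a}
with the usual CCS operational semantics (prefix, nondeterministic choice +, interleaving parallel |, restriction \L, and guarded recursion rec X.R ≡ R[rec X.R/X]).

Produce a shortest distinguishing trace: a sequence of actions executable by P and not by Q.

Reachable graph of P (3 states):
  u0 = rec X. (b.b.a.X + a.b.X\{b})\{a} | =b=> u1
  u1 = (b.a.(rec X. (b.b.a.X + a.b.X\{b})\{a}))\{a} | =b=> u2
  u2 = (a.(rec X. (b.b.a.X + a.b.X\{b})\{a}))\{a} | ·
Reachable graph of Q (1 states):
  v0 = rec X. (a.b.a.X + a.b.X\{b})\{a} | ·
Run σ = ⟨b⟩ on P: start {u0}
  after b @ step 1: {u1}
  P completes σ.
Run σ = ⟨b⟩ on Q: start {v0}
  after b @ step 1: ∅  — Q cannot continue

b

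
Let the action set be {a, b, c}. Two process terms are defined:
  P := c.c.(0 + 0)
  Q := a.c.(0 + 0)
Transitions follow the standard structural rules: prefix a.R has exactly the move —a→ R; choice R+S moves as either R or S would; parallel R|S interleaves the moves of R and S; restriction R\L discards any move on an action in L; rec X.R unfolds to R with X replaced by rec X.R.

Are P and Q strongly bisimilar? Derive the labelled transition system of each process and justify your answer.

P's transition system — 3 states:
  u0 = c.c.(0 + 0) → =c=> u1
  u1 = c.(0 + 0) → =c=> u2
  u2 = 0 + 0 → deadlocked
Q's transition system — 3 states:
  v0 = a.c.(0 + 0) → =a=> v1
  v1 = c.(0 + 0) → =c=> v2
  v2 = 0 + 0 → deadlocked
Partition-refinement fixed point:
  B0 = {u0}
  B1 = {u1, v1}
  B2 = {u2, v2}
  B3 = {v0}
u0 ∈ B0, v0 ∈ B3 → different blocks

P ≁ Q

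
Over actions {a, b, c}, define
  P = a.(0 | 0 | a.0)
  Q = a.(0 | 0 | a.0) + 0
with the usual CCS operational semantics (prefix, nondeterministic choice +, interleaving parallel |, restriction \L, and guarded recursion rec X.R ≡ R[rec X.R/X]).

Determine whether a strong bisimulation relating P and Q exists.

LTS(P): 3 reachable states
  u0 = a.(0 | 0 | a.0) has moves —a→ u1
  u1 = 0 | 0 | a.0 has moves —a→ u2
  u2 = 0 | 0 | 0 has moves (no moves)
LTS(Q): 3 reachable states
  v0 = a.(0 | 0 | a.0) + 0 has moves —a→ v1
  v1 = 0 | 0 | a.0 has moves —a→ v2
  v2 = 0 | 0 | 0 has moves (no moves)
Coarsest stable partition (strong bisimilarity classes):
  B0 = {u0, v0}
  B1 = {u1, v1}
  B2 = {u2, v2}
u0 ∈ B0, v0 ∈ B0 → same block

P ~ Q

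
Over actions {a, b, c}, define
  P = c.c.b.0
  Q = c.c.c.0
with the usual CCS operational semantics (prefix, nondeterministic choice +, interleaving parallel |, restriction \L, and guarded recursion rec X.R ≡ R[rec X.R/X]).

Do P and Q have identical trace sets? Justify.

Reachable graph of P (4 states):
  s0 = c.c.b.0 ⊢ —c→ s1
  s1 = c.b.0 ⊢ —c→ s2
  s2 = b.0 ⊢ —b→ s3
  s3 = 0 ⊢ stopped
Reachable graph of Q (4 states):
  t0 = c.c.c.0 ⊢ —c→ t1
  t1 = c.c.0 ⊢ —c→ t2
  t2 = c.0 ⊢ —c→ t3
  t3 = 0 ⊢ stopped
Trace ⟨ccb⟩ through P, begin at {s0}:
  after c @ step 1: {s1}
  after c @ step 2: {s2}
  after b @ step 3: {s3}
  ✓ P
Trace ⟨ccb⟩ through Q, begin at {t0}:
  after c @ step 1: {t1}
  after c @ step 2: {t2}
  after b @ step 3: ∅  — Q cannot continue

traces(P) ≠ traces(Q) — witness ⟨ccb⟩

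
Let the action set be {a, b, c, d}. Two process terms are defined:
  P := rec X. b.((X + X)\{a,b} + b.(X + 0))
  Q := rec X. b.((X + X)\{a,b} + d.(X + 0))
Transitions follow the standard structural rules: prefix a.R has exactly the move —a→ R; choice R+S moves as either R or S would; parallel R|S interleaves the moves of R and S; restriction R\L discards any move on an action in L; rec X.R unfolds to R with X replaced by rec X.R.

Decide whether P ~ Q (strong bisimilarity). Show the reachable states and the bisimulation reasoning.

P's transition system — 3 states:
  p0 = rec X. b.((X + X)\{a,b} + b.(X + 0)) → =b=> p1
  p1 = ((rec X. b.((X + X)\{a,b} + b.(X + 0))) + (rec X. b.((X + X)\{a,b} + b.(X + 0))))\{a,b} + b.((rec X. b.((X + X)\{a,b} + b.(X + 0))) + 0) → =b=> p2
  p2 = (rec X. b.((X + X)\{a,b} + b.(X + 0))) + 0 → =b=> p1
Q's transition system — 3 states:
  q0 = rec X. b.((X + X)\{a,b} + d.(X + 0)) → =b=> q1
  q1 = ((rec X. b.((X + X)\{a,b} + d.(X + 0))) + (rec X. b.((X + X)\{a,b} + d.(X + 0))))\{a,b} + d.((rec X. b.((X + X)\{a,b} + d.(X + 0))) + 0) → =d=> q2
  q2 = (rec X. b.((X + X)\{a,b} + d.(X + 0))) + 0 → =b=> q1
Coarsest stable partition (strong bisimilarity classes):
  B0 = {p0, p1, p2}
  B1 = {q0, q2}
  B2 = {q1}
p0 ∈ B0, q0 ∈ B1 → different blocks

P ≁ Q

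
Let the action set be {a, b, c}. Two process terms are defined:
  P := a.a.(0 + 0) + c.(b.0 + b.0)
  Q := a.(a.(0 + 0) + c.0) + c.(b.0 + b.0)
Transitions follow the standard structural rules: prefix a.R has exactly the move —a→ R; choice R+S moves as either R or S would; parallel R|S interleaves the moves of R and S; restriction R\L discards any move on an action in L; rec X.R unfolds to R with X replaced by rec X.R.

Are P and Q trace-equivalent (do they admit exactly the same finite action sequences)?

P's transition system — 5 states:
  u0 = a.a.(0 + 0) + c.(b.0 + b.0) :: =a=> u1, =c=> u2
  u1 = a.(0 + 0) :: =a=> u3
  u2 = b.0 + b.0 :: =b=> u4
  u3 = 0 + 0 :: ∅
  u4 = 0 :: ∅
Q's transition system — 5 states:
  v0 = a.(a.(0 + 0) + c.0) + c.(b.0 + b.0) :: =a=> v1, =c=> v2
  v1 = a.(0 + 0) + c.0 :: =a=> v3, =c=> v4
  v2 = b.0 + b.0 :: =b=> v4
  v3 = 0 + 0 :: ∅
  v4 = 0 :: ∅
Executing ac from Q (initial set {v0}):
  after a @ step 1: {v1}
  after c @ step 2: {v4}
  — Q admits the full trace.
Executing ac from P (initial set {u0}):
  after a @ step 1: {u1}
  after c @ step 2: ∅  — P cannot continue

NO — witness ⟨ac⟩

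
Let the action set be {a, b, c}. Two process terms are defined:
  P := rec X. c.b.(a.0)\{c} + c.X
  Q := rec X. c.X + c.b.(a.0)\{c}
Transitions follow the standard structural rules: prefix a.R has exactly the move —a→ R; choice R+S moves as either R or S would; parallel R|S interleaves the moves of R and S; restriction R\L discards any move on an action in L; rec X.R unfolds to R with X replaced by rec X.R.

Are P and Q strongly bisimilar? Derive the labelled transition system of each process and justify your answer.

bisimilar

P's transition system — 4 states:
  s0 = rec X. c.b.(a.0)\{c} + c.X ⊢ --c--▸ s0, --c--▸ s1
  s1 = b.(a.0)\{c} ⊢ --b--▸ s2
  s2 = (a.0)\{c} ⊢ --a--▸ s3
  s3 = 0\{c} ⊢ stopped
Q's transition system — 4 states:
  t0 = rec X. c.X + c.b.(a.0)\{c} ⊢ --c--▸ t0, --c--▸ t1
  t1 = b.(a.0)\{c} ⊢ --b--▸ t2
  t2 = (a.0)\{c} ⊢ --a--▸ t3
  t3 = 0\{c} ⊢ stopped
Partition-refinement fixed point:
  B0 = {s0, t0}
  B1 = {s1, t1}
  B2 = {s2, t2}
  B3 = {s3, t3}
s0 ∈ B0, t0 ∈ B0 → same block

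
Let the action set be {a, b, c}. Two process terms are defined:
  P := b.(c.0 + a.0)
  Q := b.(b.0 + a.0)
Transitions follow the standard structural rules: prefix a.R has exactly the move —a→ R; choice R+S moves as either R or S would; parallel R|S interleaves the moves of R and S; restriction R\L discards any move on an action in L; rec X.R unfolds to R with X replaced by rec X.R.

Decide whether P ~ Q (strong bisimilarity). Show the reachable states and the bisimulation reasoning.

not bisimilar

LTS(P): 3 reachable states
  s0 = b.(c.0 + a.0) | =b=> s1
  s1 = c.0 + a.0 | =a=> s2, =c=> s2
  s2 = 0 | stopped
LTS(Q): 3 reachable states
  t0 = b.(b.0 + a.0) | =b=> t1
  t1 = b.0 + a.0 | =a=> t2, =b=> t2
  t2 = 0 | stopped
Partition-refinement fixed point:
  B0 = {s0}
  B1 = {s1}
  B2 = {s2, t2}
  B3 = {t0}
  B4 = {t1}
s0 ∈ B0, t0 ∈ B3 → different blocks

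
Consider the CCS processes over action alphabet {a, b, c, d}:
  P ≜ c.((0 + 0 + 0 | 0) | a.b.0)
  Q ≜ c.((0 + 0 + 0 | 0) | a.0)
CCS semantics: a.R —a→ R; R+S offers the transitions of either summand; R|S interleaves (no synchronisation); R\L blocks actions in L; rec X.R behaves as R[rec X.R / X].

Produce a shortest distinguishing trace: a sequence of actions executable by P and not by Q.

LTS(P): 4 reachable states
  m0 = c.((0 + 0 + 0 | 0) | a.b.0) ⊢ -c-> m1
  m1 = (0 + 0 + 0 | 0) | a.b.0 ⊢ -a-> m2
  m2 = (0 + 0 + 0 | 0) | b.0 ⊢ -b-> m3
  m3 = (0 + 0 + 0 | 0) | 0 ⊢ (no moves)
LTS(Q): 3 reachable states
  n0 = c.((0 + 0 + 0 | 0) | a.0) ⊢ -c-> n1
  n1 = (0 + 0 + 0 | 0) | a.0 ⊢ -a-> n2
  n2 = (0 + 0 + 0 | 0) | 0 ⊢ (no moves)
Trace ⟨cab⟩ through P, begin at {m0}:
  step 1 (c): {m1}
  step 2 (a): {m2}
  step 3 (b): {m3}
  — P admits the full trace.
Trace ⟨cab⟩ through Q, begin at {n0}:
  step 1 (c): {n1}
  step 2 (a): {n2}
  step 3 (b): ∅  — Q cannot continue

cab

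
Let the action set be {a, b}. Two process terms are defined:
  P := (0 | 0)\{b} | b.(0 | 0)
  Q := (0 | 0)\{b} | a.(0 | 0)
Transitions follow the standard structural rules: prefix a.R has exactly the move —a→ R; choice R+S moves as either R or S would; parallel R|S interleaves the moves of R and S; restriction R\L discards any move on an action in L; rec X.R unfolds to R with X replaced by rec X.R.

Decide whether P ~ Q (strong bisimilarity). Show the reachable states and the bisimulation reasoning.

LTS(P): 2 reachable states
  s0 = (0 | 0)\{b} | b.(0 | 0) → -b-> s1
  s1 = (0 | 0)\{b} | (0 | 0) → stopped
LTS(Q): 2 reachable states
  t0 = (0 | 0)\{b} | a.(0 | 0) → -a-> t1
  t1 = (0 | 0)\{b} | (0 | 0) → stopped
Bisimilarity quotient blocks:
  B0 = {s0}
  B1 = {s1, t1}
  B2 = {t0}
s0 ∈ B0, t0 ∈ B2 → different blocks

P ≁ Q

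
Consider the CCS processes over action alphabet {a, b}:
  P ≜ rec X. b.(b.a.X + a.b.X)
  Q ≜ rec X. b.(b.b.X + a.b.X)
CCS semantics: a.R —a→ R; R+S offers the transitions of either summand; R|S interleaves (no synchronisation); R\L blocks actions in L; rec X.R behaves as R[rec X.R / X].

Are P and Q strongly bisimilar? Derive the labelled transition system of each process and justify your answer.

P's transition system — 4 states:
  m0 = rec X. b.(b.a.X + a.b.X) has moves —b→ m1
  m1 = b.a.(rec X. b.(b.a.X + a.b.X)) + a.b.(rec X. b.(b.a.X + a.b.X)) has moves —a→ m2, —b→ m3
  m2 = b.(rec X. b.(b.a.X + a.b.X)) has moves —b→ m0
  m3 = a.(rec X. b.(b.a.X + a.b.X)) has moves —a→ m0
Q's transition system — 3 states:
  n0 = rec X. b.(b.b.X + a.b.X) has moves —b→ n1
  n1 = b.b.(rec X. b.(b.b.X + a.b.X)) + a.b.(rec X. b.(b.b.X + a.b.X)) has moves —a→ n2, —b→ n2
  n2 = b.(rec X. b.(b.b.X + a.b.X)) has moves —b→ n0
Bisimilarity quotient blocks:
  B0 = {m0}
  B1 = {m1}
  B2 = {m2}
  B3 = {m3}
  B4 = {n0}
  B5 = {n1}
  B6 = {n2}
m0 ∈ B0, n0 ∈ B4 → different blocks

NO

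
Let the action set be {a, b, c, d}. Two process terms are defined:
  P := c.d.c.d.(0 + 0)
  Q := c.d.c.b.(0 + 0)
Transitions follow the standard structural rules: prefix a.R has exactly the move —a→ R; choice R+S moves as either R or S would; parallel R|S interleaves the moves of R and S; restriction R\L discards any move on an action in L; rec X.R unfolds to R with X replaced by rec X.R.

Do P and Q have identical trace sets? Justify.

P's transition system — 5 states:
  m0 = c.d.c.d.(0 + 0) has moves —c→ m1
  m1 = d.c.d.(0 + 0) has moves —d→ m2
  m2 = c.d.(0 + 0) has moves —c→ m3
  m3 = d.(0 + 0) has moves —d→ m4
  m4 = 0 + 0 has moves (no moves)
Q's transition system — 5 states:
  n0 = c.d.c.b.(0 + 0) has moves —c→ n1
  n1 = d.c.b.(0 + 0) has moves —d→ n2
  n2 = c.b.(0 + 0) has moves —c→ n3
  n3 = b.(0 + 0) has moves —b→ n4
  n4 = 0 + 0 has moves (no moves)
Run σ = ⟨cdcd⟩ on P: start {m0}
  step 1 (c): {m1}
  step 2 (d): {m2}
  step 3 (c): {m3}
  step 4 (d): {m4}
  ✓ P
Run σ = ⟨cdcd⟩ on Q: start {n0}
  step 1 (c): {n1}
  step 2 (d): {n2}
  step 3 (c): {n3}
  step 4 (d): ∅ (Q stuck)

NO — witness ⟨cdcd⟩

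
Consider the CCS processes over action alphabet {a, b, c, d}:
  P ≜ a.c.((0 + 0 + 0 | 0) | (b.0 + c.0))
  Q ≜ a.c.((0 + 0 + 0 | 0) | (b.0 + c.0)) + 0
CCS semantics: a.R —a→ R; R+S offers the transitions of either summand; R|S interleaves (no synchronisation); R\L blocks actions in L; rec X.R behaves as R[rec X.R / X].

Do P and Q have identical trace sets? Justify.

Reachable graph of P (4 states):
  p0 = a.c.((0 + 0 + 0 | 0) | (b.0 + c.0)) ⊢ ··a··> p1
  p1 = c.((0 + 0 + 0 | 0) | (b.0 + c.0)) ⊢ ··c··> p2
  p2 = (0 + 0 + 0 | 0) | (b.0 + c.0) ⊢ ··b··> p3, ··c··> p3
  p3 = (0 + 0 + 0 | 0) | 0 ⊢ ·
Reachable graph of Q (4 states):
  q0 = a.c.((0 + 0 + 0 | 0) | (b.0 + c.0)) + 0 ⊢ ··a··> q1
  q1 = c.((0 + 0 + 0 | 0) | (b.0 + c.0)) ⊢ ··c··> q2
  q2 = (0 + 0 + 0 | 0) | (b.0 + c.0) ⊢ ··b··> q3, ··c··> q3
  q3 = (0 + 0 + 0 | 0) | 0 ⊢ ·
Bisimilarity quotient blocks:
  B0 = {p0, q0}
  B1 = {p1, q1}
  B2 = {p2, q2}
  B3 = {p3, q3}
p0 ∈ B0, q0 ∈ B0 → same block
Bisimilar ⇒ trace-equivalent.

YES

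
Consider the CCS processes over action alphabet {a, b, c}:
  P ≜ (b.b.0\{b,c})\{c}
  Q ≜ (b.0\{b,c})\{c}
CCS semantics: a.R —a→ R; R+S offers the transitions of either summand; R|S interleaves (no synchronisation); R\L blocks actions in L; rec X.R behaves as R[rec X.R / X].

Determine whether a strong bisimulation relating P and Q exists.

not bisimilar

Reachable graph of P (3 states):
  m0 = (b.b.0\{b,c})\{c} | ··b··> m1
  m1 = (b.0\{b,c})\{c} | ··b··> m2
  m2 = 0\{b,c}\{c} | ∅
Reachable graph of Q (2 states):
  n0 = (b.0\{b,c})\{c} | ··b··> n1
  n1 = 0\{b,c}\{c} | ∅
Partition-refinement fixed point:
  B0 = {m0}
  B1 = {m1, n0}
  B2 = {m2, n1}
m0 ∈ B0, n0 ∈ B1 → different blocks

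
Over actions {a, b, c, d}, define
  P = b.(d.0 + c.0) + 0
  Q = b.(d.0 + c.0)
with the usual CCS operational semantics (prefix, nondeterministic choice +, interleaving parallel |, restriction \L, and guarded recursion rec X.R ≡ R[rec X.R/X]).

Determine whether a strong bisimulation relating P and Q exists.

Reachable graph of P (3 states):
  m0 = b.(d.0 + c.0) + 0 | ··b··> m1
  m1 = d.0 + c.0 | ··c··> m2, ··d··> m2
  m2 = 0 | deadlocked
Reachable graph of Q (3 states):
  n0 = b.(d.0 + c.0) | ··b··> n1
  n1 = d.0 + c.0 | ··c··> n2, ··d··> n2
  n2 = 0 | deadlocked
Coarsest stable partition (strong bisimilarity classes):
  B0 = {m0, n0}
  B1 = {m1, n1}
  B2 = {m2, n2}
m0 ∈ B0, n0 ∈ B0 → same block

P ~ Q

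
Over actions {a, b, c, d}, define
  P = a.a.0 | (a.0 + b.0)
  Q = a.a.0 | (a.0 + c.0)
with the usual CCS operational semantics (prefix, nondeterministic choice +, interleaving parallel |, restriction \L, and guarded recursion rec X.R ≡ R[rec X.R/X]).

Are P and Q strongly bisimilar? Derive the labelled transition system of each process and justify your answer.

NO

Reachable graph of P (6 states):
  m0 = a.a.0 | (a.0 + b.0) ⊢ ··a··> m1, ··a··> m2, ··b··> m2
  m1 = a.0 | (a.0 + b.0) ⊢ ··a··> m3, ··a··> m4, ··b··> m4
  m2 = a.a.0 | 0 ⊢ ··a··> m4
  m3 = 0 | (a.0 + b.0) ⊢ ··a··> m5, ··b··> m5
  m4 = a.0 | 0 ⊢ ··a··> m5
  m5 = 0 | 0 ⊢ ∅
Reachable graph of Q (6 states):
  n0 = a.a.0 | (a.0 + c.0) ⊢ ··a··> n1, ··a··> n2, ··c··> n2
  n1 = a.0 | (a.0 + c.0) ⊢ ··a··> n3, ··a··> n4, ··c··> n4
  n2 = a.a.0 | 0 ⊢ ··a··> n4
  n3 = 0 | (a.0 + c.0) ⊢ ··a··> n5, ··c··> n5
  n4 = a.0 | 0 ⊢ ··a··> n5
  n5 = 0 | 0 ⊢ ∅
Bisimilarity quotient blocks:
  B0 = {m0}
  B1 = {m1}
  B2 = {m3}
  B3 = {m5, n5}
  B4 = {m4, n4}
  B5 = {m2, n2}
  B6 = {n0}
  B7 = {n1}
  B8 = {n3}
m0 ∈ B0, n0 ∈ B6 → different blocks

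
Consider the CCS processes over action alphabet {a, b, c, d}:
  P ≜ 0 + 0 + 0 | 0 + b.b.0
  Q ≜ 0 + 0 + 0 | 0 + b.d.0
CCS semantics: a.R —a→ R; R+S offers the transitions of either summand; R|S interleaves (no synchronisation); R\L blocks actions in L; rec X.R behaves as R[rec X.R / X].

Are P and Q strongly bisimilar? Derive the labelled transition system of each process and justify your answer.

P's transition system — 3 states:
  m0 = 0 + 0 + 0 | 0 + b.b.0 → =b=> m1
  m1 = b.0 → =b=> m2
  m2 = 0 → ∅
Q's transition system — 3 states:
  n0 = 0 + 0 + 0 | 0 + b.d.0 → =b=> n1
  n1 = d.0 → =d=> n2
  n2 = 0 → ∅
Bisimilarity quotient blocks:
  B0 = {m0}
  B1 = {m1}
  B2 = {m2, n2}
  B3 = {n0}
  B4 = {n1}
m0 ∈ B0, n0 ∈ B3 → different blocks

not bisimilar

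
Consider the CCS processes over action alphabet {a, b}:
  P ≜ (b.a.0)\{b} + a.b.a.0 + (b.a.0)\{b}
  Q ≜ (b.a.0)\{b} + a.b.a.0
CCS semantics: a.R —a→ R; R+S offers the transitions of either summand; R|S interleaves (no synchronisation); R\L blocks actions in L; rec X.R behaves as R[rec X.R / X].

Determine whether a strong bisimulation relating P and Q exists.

P's transition system — 4 states:
  m0 = (b.a.0)\{b} + a.b.a.0 + (b.a.0)\{b} has moves ··a··> m1
  m1 = b.a.0 has moves ··b··> m2
  m2 = a.0 has moves ··a··> m3
  m3 = 0 has moves ·
Q's transition system — 4 states:
  n0 = (b.a.0)\{b} + a.b.a.0 has moves ··a··> n1
  n1 = b.a.0 has moves ··b··> n2
  n2 = a.0 has moves ··a··> n3
  n3 = 0 has moves ·
Coarsest stable partition (strong bisimilarity classes):
  B0 = {m0, n0}
  B1 = {m1, n1}
  B2 = {m2, n2}
  B3 = {m3, n3}
m0 ∈ B0, n0 ∈ B0 → same block

P ~ Q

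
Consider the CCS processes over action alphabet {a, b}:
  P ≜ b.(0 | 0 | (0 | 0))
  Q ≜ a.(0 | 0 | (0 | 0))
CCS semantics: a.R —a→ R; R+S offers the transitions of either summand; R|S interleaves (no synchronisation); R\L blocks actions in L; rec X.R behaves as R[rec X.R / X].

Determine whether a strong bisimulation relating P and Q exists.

Reachable graph of P (2 states):
  m0 = b.(0 | 0 | (0 | 0)) | =b=> m1
  m1 = 0 | 0 | (0 | 0) | ·
Reachable graph of Q (2 states):
  n0 = a.(0 | 0 | (0 | 0)) | =a=> n1
  n1 = 0 | 0 | (0 | 0) | ·
Coarsest stable partition (strong bisimilarity classes):
  B0 = {m0}
  B1 = {m1, n1}
  B2 = {n0}
m0 ∈ B0, n0 ∈ B2 → different blocks

NO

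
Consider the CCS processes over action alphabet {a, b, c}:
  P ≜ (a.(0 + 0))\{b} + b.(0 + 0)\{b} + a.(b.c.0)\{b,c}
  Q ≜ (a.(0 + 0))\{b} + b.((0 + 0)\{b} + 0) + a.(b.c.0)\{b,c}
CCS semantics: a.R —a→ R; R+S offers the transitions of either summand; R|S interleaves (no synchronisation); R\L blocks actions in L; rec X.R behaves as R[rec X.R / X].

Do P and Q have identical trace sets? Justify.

traces(P) = traces(Q)

LTS(P): 3 reachable states
  p0 = (a.(0 + 0))\{b} + b.(0 + 0)\{b} + a.(b.c.0)\{b,c} → --a--▸ p1, --a--▸ p2, --b--▸ p1
  p1 = (0 + 0)\{b} → deadlocked
  p2 = (b.c.0)\{b,c} → deadlocked
LTS(Q): 4 reachable states
  q0 = (a.(0 + 0))\{b} + b.((0 + 0)\{b} + 0) + a.(b.c.0)\{b,c} → --a--▸ q1, --a--▸ q2, --b--▸ q3
  q1 = (0 + 0)\{b} → deadlocked
  q2 = (b.c.0)\{b,c} → deadlocked
  q3 = (0 + 0)\{b} + 0 → deadlocked
Partition-refinement fixed point:
  B0 = {p0, q0}
  B1 = {p1, p2, q1, q2, q3}
p0 ∈ B0, q0 ∈ B0 → same block
Bisimilar ⇒ trace-equivalent.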